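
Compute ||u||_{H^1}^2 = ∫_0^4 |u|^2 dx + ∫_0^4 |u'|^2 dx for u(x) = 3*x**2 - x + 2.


||u||_{H^1}^2 = 35948/15

The H^1 norm (squared) on an interval (0, L) is
  ||u||_{H^1}^2 = ∫_0^L u(x)^2 dx + ∫_0^L u'(x)^2 dx.
Compute u'(x) = 6*x - 1.
Then u(x)^2 = 9*x**4 - 6*x**3 + 13*x**2 - 4*x + 4 and u'(x)^2 = 36*x**2 - 12*x + 1.
Integrate each monomial from 0 to 4 using ∫_0^4 c·x^n dx = c·4^(n+1)/(n+1):
  ∫_0^4 u(x)^2 dx = ∫_0^4 (9*x^4 - 6*x^3 + 13*x^2 - 4*x + 4) dx. Term by term:
    ∫_0^4 9*x^4 dx = 9216/5;  ∫_0^4 -6*x^3 dx = -384;  ∫_0^4 13*x^2 dx = 832/3;
    ∫_0^4 -4*x dx = -32;  ∫_0^4 4 dx = 16.
  Sum: 9216/5 − 384 + 832/3 − 32 + 16 = 25808/15.
  ∫_0^4 u'(x)^2 dx = ∫_0^4 (36*x^2 - 12*x + 1) dx. Term by term:
    ∫_0^4 36*x^2 dx = 768;  ∫_0^4 -12*x dx = -96;  ∫_0^4 1 dx = 4.
  Sum: 768 − 96 + 4 = 676.
Adding: ||u||_{H^1}^2 = 25808/15 + 676 = 35948/15.


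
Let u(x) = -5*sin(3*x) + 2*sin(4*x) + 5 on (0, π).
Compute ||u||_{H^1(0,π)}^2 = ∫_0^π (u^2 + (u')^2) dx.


||u||_{H^1(0,π)}^2 = -100/3 + 184*π

u'(x) = -15*cos(3*x) + 8*cos(4*x).
Expand u² and (u')² and integrate term by term on (0, π), using: for integers n ≥ 1, ∫_0^π sin²(nx) dx = ∫_0^π cos²(nx) dx = π/2; for n ≠ n', ∫_0^π sin(nx)sin(n'x) dx = ∫_0^π cos(nx)cos(n'x) dx = 0; and by product-to-sum, ∫_0^π sin(nx)cos(n'x) dx = ½∫_0^π [sin((n+n')x) + sin((n−n')x)] dx, which is 0 when n+n' is even and 2n/(n²−n'²) when n+n' is odd (it need not vanish on (0, π)). For the constant mode: ∫_0^π 1 dx = π, ∫_0^π cos(nx) dx = 0, ∫_0^π sin(nx) dx = (1−(−1)^n)/n.
  u² squared terms: (5)²·∫1 dx = 25·π = 25*π;  (-5)²·∫sin(3x)² dx = 25·π/2 = 25*π/2;  (2)²·∫sin(4x)² dx = 4·π/2 = 2*π.
  u² cross terms: 2·(5)·(-5)·∫1·sin(3x) dx = -50·(2/3) = -100/3;  2·(5)·(2)·∫1·sin(4x) dx = 20·(0) = 0;  2·(-5)·(2)·∫sin(3x)·sin(4x) dx = -20·(0) = 0.
  So ∫_0^π u² dx = 25*π + 25*π/2 + 2*π − 100/3 + 0 + 0 = -100/3 + 79*π/2.
  (u')² squared terms: (-15)²·∫cos(3x)² dx = 225·π/2 = 225*π/2;  (8)²·∫cos(4x)² dx = 64·π/2 = 32*π.
  (u')² cross terms: 2·(-15)·(8)·∫cos(3x)·cos(4x) dx = -240·(0) = 0.
  So ∫_0^π (u')² dx = 225*π/2 + 32*π + 0 = 289*π/2.
||u||_{H^1}^2 = (-100/3 + 79*π/2) + (289*π/2) = -100/3 + 184*π.


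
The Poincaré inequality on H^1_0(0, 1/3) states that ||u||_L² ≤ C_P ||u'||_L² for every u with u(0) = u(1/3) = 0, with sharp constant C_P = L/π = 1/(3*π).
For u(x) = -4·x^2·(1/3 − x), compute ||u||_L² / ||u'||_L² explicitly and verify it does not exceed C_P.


||u||_L² / ||u'||_L² = sqrt(14)/42 < C_P = 1/(3*π).

u(x) = -4·x^2·(1/3 − x), so u'(x) = 4*x*(9*x - 2)/3.
u(x) = -4·x^2·(1/3 − x) vanishes at x = 0 and x = 1/3, so u ∈ H^1_0(0, 1/3). Differentiate via the product rule and integrate the resulting polynomials term by term.
  ∫_0^1/3 u² dx = ∫_0^1/3 (16*x^6 - 32*x^5/3 + 16*x^4/9) dx. Term by term:
    ∫_0^1/3 16*x^6 dx = 16/15309;  ∫_0^1/3 -32*x^5/3 dx = -16/6561;  ∫_0^1/3 16*x^4/9 dx = 16/10935.
  Sum: 16/15309 − 16/6561 + 16/10935 = 16/229635.
  ∫_0^1/3 (u')² dx = ∫_0^1/3 (144*x^4 - 64*x^3 + 64*x^2/9) dx. Term by term:
    ∫_0^1/3 144*x^4 dx = 16/135;  ∫_0^1/3 -64*x^3 dx = -16/81;  ∫_0^1/3 64*x^2/9 dx = 64/729.
  Sum: 16/135 − 16/81 + 64/729 = 32/3645.
∫_0^1/3 u² dx = 16/229635, so ||u||_L² = 4*sqrt(35)/2835.
∫_0^1/3 (u')² dx = 32/3645, so ||u'||_L² = 4*sqrt(10)/135.
Ratio ||u||_L² / ||u'||_L² = sqrt(14)/42.
Sharp Poincaré constant on H^1_0(0, 1/3) is C_P = L/π = 1/(3*π), achieved by sin(3*π·x).
A polynomial bump cannot attain the sharp Poincaré constant (only the first sine eigenfunction does), so the ratio is strictly less than C_P, consistent with ||u||_L² ≤ C_P ||u'||_L².


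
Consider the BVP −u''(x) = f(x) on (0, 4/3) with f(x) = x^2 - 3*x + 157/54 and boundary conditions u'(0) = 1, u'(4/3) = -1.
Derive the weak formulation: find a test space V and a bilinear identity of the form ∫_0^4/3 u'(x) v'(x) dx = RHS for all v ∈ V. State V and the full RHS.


V = H^1(0, 4/3) (v unrestricted at boundary; u is determined up to an additive constant); weak form: ∫_0^4/3 u'v' dx = ∫_0^4/3 (x^2 - 3*x + 157/54) v dx − v(4/3) − v(0) for all v ∈ V.

Multiply both sides by a test function v and integrate from 0 to 4/3:
  ∫_0^4/3 −u''(x) v(x) dx = ∫_0^4/3 f(x) v(x) dx.
Integrate the LHS by parts once:
  ∫_0^4/3 −u'' v dx = −[u'(x) v(x)]_0^4/3 + ∫_0^4/3 u'(x) v'(x) dx.
Thus ∫_0^4/3 u'(x) v'(x) dx = ∫_0^4/3 f(x) v(x) dx + [u'(x) v(x)]_0^4/3.
Choose V so that boundary terms are either known or forced to vanish.
u has inhomogeneous Neumann u'(0) = 1, u'(4/3) = -1. [u' v]_0^4/3 = (-1)·v(4/3) − (1)·v(0) = − v(4/3) − v(0). Take V = H^1(0, 4/3); boundary term becomes part of RHS.
Weak formulation: find u (satisfying any essential BC) such that ∫_0^4/3 u'(x) v'(x) dx = ∫_0^4/3 f v dx − v(4/3) − v(0) for all v ∈ V (Neumann data are natural BCs: they enter the RHS as boundary terms).
Substituting f(x) = x^2 - 3*x + 157/54, the right-hand side is ∫_0^4/3 (x^2 - 3*x + 157/54) v dx − v(4/3) − v(0).
Compatibility check (pure Neumann): taking v ≡ 1 ∈ V gives 0 = ∫_0^4/3 f dx + (-1) − (1), i.e. ∫_0^4/3 f dx must equal u'(0) − u'(4/3) = 2. Indeed ∫_0^4/3 (x^2 - 3*x + 157/54) dx = 2, so the data are compatible. The solution is then unique only up to an additive constant (fix it e.g. by requiring ∫_0^4/3 u dx = 0).


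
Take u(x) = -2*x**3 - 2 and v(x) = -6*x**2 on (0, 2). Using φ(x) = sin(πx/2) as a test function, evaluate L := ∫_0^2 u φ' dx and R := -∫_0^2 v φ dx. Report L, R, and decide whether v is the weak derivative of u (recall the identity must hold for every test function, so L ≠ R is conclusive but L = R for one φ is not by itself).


LHS = -192/π^3 + 48/π, RHS = -192/π^3 + 48/π. Yes, v = u' weakly.

u(x) = -2*x**3 - 2, classical derivative u'(x) = -6*x**2.
φ(x) = sin(πx/2), so φ'(x) = π*cos(π*x/2)/2.
Note φ(0) = φ(2) = 0, so the boundary term u·φ vanishes.
LHS = ∫_0^2 u(x) φ'(x) dx = ∫_0^2 (-π*x^3*cos(π*x/2) - π*cos(π*x/2)) dx. Term by term:
  ∫_0^2 -π*cos(π*x/2) dx = 0;  ∫_0^2 -π*x^3*cos(π*x/2) dx = -192/π^3 + 48/π.
Sum: 0 + -192/π^3 + 48/π = -192/π^3 + 48/π.
So LHS = -192/π^3 + 48/π.
∫_0^2 v(x) φ(x) dx = ∫_0^2 (-6*x^2*sin(π*x/2)) dx. Term by term:
  ∫_0^2 -6*x^2*sin(π*x/2) dx = -48/π + 192/π^3.
So RHS = -∫_0^2 v(x) φ(x) dx = -192/π^3 + 48/π.
LHS = RHS, so the identity holds for this test φ.
Moreover u is smooth here and v(x) = u'(x) = -6*x**2 pointwise, so the identity holds for every test function. Hence v is the weak derivative of u.


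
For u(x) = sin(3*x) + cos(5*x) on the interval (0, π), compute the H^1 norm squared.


||u||_{H^1(0,π)}^2 = 18*π

u'(x) = -5*sin(5*x) + 3*cos(3*x).
Expand u² and (u')² and integrate term by term on (0, π), using: for integers n ≥ 1, ∫_0^π sin²(nx) dx = ∫_0^π cos²(nx) dx = π/2; for n ≠ n', ∫_0^π sin(nx)sin(n'x) dx = ∫_0^π cos(nx)cos(n'x) dx = 0; and by product-to-sum, ∫_0^π sin(nx)cos(n'x) dx = ½∫_0^π [sin((n+n')x) + sin((n−n')x)] dx, which is 0 when n+n' is even and 2n/(n²−n'²) when n+n' is odd (it need not vanish on (0, π)).
  u² squared terms: (1)²·∫cos(5x)² dx = 1·π/2 = π/2;  (1)²·∫sin(3x)² dx = 1·π/2 = π/2.
  u² cross terms: 2·(1)·(1)·∫cos(5x)·sin(3x) dx = 2·(0) = 0.
  So ∫_0^π u² dx = π/2 + π/2 + 0 = π.
  (u')² squared terms: (-5)²·∫sin(5x)² dx = 25·π/2 = 25*π/2;  (3)²·∫cos(3x)² dx = 9·π/2 = 9*π/2.
  (u')² cross terms: 2·(-5)·(3)·∫sin(5x)·cos(3x) dx = -30·(0) = 0.
  So ∫_0^π (u')² dx = 25*π/2 + 9*π/2 + 0 = 17*π.
||u||_{H^1}^2 = (π) + (17*π) = 18*π.


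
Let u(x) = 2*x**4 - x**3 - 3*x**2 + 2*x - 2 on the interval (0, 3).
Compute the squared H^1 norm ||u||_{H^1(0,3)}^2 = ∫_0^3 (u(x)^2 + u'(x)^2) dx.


||u||_{H^1}^2 = 209667/14

The H^1 norm (squared) on an interval (0, L) is
  ||u||_{H^1}^2 = ∫_0^L u(x)^2 dx + ∫_0^L u'(x)^2 dx.
Compute u'(x) = 8*x**3 - 3*x**2 - 6*x + 2.
Then u(x)^2 = 4*x**8 - 4*x**7 - 11*x**6 + 14*x**5 - 3*x**4 - 8*x**3 + 16*x**2 - 8*x + 4 and u'(x)^2 = 64*x**6 - 48*x**5 - 87*x**4 + 68*x**3 + 24*x**2 - 24*x + 4.
Integrate each monomial from 0 to 3 using ∫_0^3 c·x^n dx = c·3^(n+1)/(n+1):
  ∫_0^3 u(x)^2 dx = ∫_0^3 (4*x^8 - 4*x^7 - 11*x^6 + 14*x^5 - 3*x^4 - 8*x^3 + 16*x^2 - 8*x + 4) dx. Term by term:
    ∫_0^3 4*x^8 dx = 8748;  ∫_0^3 -4*x^7 dx = -6561/2;  ∫_0^3 -11*x^6 dx = -24057/7;
    ∫_0^3 14*x^5 dx = 1701;  ∫_0^3 -3*x^4 dx = -729/5;  ∫_0^3 -8*x^3 dx = -162;
    ∫_0^3 16*x^2 dx = 144;  ∫_0^3 -8*x dx = -36;  ∫_0^3 4 dx = 12.
  Sum: 8748 − 6561/2 − 24057/7 + 1701 − 729/5 − 162 + 144 − 36 + 12 = 248079/70.
  ∫_0^3 u'(x)^2 dx = ∫_0^3 (64*x^6 - 48*x^5 - 87*x^4 + 68*x^3 + 24*x^2 - 24*x + 4) dx. Term by term:
    ∫_0^3 64*x^6 dx = 139968/7;  ∫_0^3 -48*x^5 dx = -5832;  ∫_0^3 -87*x^4 dx = -21141/5;
    ∫_0^3 68*x^3 dx = 1377;  ∫_0^3 24*x^2 dx = 216;  ∫_0^3 -24*x dx = -108;
    ∫_0^3 4 dx = 12.
  Sum: 139968/7 − 5832 − 21141/5 + 1377 + 216 − 108 + 12 = 400128/35.
Adding: ||u||_{H^1}^2 = 248079/70 + 400128/35 = 209667/14.


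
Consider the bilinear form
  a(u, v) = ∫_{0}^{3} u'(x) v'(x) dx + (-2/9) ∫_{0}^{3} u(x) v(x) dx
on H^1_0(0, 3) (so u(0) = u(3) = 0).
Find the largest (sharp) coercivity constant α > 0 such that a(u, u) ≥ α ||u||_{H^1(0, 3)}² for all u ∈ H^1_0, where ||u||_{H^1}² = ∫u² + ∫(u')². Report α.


α = (-2 + π^2)/(9 + π^2)

Coercivity of a(·,·) on H^1_0(0, 3) means a(u, u) ≥ α ||u||_{H^1}² for every u ∈ H^1_0.
The interval has length L = 3, and Poincaré/coercivity depend only on L. Here a(u, u) = ∫(u')² + (-2/9)·∫u².
Here c = -2/9 < 0 with |c| < (π/L)² = π^2/9, so coercivity still holds. The condition a(u,u) ≥ α||u||_{H^1}² reads (1−α)∫(u')² ≥ (α−c)∫u². Any admissible α is ≤ 1 (rapidly oscillating u have ∫u²/∫(u')² → 0), and α = 1 would force 0 ≥ (1−c)∫u², impossible since c < 1; so 1−α > 0. By the sharp Poincaré inequality on H^1_0 of an interval of length L, ∫(u')² ≥ (π/L)²∫u² with equality for the first sine mode sin(π(x−x₀)/L) (x₀ the left endpoint), so the inequality holds for all u iff (1−α)(π/L)² ≥ α − c, i.e. α ≤ ((π/L)² + c)/((π/L)² + 1) = (1 + c(L/π)²)/(1 + (L/π)²). (Direct route, valid since c ≤ 0: Poincaré gives c∫u² ≥ c(L/π)²∫(u')², so a(u,u) ≥ (1 + c(L/π)²)∫(u')², while ||u||_{H^1}² ≤ (1 + (L/π)²)∫(u')²; dividing yields the same α.) With (π/L)² = π^2/9 and c = -2/9, the largest admissible constant is α = ((π/L)² + c)/((π/L)² + 1).
Simplifying, α = (-2 + π^2)/(9 + π^2).


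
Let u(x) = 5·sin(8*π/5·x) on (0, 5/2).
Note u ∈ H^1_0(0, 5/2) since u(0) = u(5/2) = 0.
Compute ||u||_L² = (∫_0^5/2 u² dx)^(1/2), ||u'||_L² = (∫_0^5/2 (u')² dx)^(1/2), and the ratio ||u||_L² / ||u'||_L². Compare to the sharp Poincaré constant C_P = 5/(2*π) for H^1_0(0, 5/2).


||u||_L² / ||u'||_L² = 5/(8*π) < C_P = 5/(2*π).

u(x) = 5·sin(8*π/5·x), so u'(x) = 8*π*cos(8*π*x/5).
Writing u(x) = A·sin(kπx/L) with A = 5 and k = 4, use ∫_0^L sin²(kπx/L) dx = L/2 and ∫_0^L cos²(kπx/L) dx = L/2.
u² = 25·sin²(8*π/5·x) and (u')² = 64*π^2·cos²(8*π/5·x), and each of sin², cos² integrates to L/2 = 5/4 over (0, 5/2).
∫_0^5/2 u² dx = 125/4, so ||u||_L² = 5*sqrt(5)/2.
∫_0^5/2 (u')² dx = 80*π^2, so ||u'||_L² = 4*sqrt(5)*π.
Ratio ||u||_L² / ||u'||_L² = 5/(8*π).
Sharp Poincaré constant on H^1_0(0, 5/2) is C_P = L/π = 5/(2*π), achieved by sin(2*π/5·x).
This is the k = 4 harmonic; the ratio L/(kπ) is strictly less than C_P = L/π, consistent with the sharp inequality ||u||_L² ≤ C_P ||u'||_L².


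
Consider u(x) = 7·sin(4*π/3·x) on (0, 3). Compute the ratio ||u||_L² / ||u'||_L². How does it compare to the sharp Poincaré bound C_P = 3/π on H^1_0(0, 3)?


||u||_L² / ||u'||_L² = 3/(4*π) < C_P = 3/π.

u(x) = 7·sin(4*π/3·x), so u'(x) = 28*π*cos(4*π*x/3)/3.
Writing u(x) = A·sin(kπx/L) with A = 7 and k = 4, use ∫_0^L sin²(kπx/L) dx = L/2 and ∫_0^L cos²(kπx/L) dx = L/2.
u² = 49·sin²(4*π/3·x) and (u')² = 784*π^2/9·cos²(4*π/3·x), and each of sin², cos² integrates to L/2 = 3/2 over (0, 3).
∫_0^3 u² dx = 147/2, so ||u||_L² = 7*sqrt(6)/2.
∫_0^3 (u')² dx = 392*π^2/3, so ||u'||_L² = 14*sqrt(6)*π/3.
Ratio ||u||_L² / ||u'||_L² = 3/(4*π).
Sharp Poincaré constant on H^1_0(0, 3) is C_P = L/π = 3/π, achieved by sin(π/3·x).
This is the k = 4 harmonic; the ratio L/(kπ) is strictly less than C_P = L/π, consistent with the sharp inequality ||u||_L² ≤ C_P ||u'||_L².


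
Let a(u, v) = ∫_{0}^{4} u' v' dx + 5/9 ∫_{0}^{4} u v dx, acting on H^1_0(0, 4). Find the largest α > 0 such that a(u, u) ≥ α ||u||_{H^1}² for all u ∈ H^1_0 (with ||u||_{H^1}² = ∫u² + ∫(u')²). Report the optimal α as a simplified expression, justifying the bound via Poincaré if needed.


α = (80/9 + π^2)/(π^2 + 16)

Coercivity of a(·,·) on H^1_0(0, 4) means a(u, u) ≥ α ||u||_{H^1}² for every u ∈ H^1_0.
The interval has length L = 4, and Poincaré/coercivity depend only on L. Here a(u, u) = ∫(u')² + (5/9)·∫u².
Here 0 < c = 5/9 < 1. The condition a(u,u) ≥ α||u||_{H^1}² reads (1−α)∫(u')² ≥ (α−c)∫u². Any admissible α is ≤ 1 (rapidly oscillating u have ∫u²/∫(u')² → 0), and α = 1 would force 0 ≥ (1−c)∫u², impossible since c < 1; so 1−α > 0. By the sharp Poincaré inequality on H^1_0 of an interval of length L, ∫(u')² ≥ (π/L)²∫u² with equality for the first sine mode sin(π(x−x₀)/L) (x₀ the left endpoint), so the inequality holds for all u iff (1−α)(π/L)² ≥ α − c, i.e. α ≤ ((π/L)² + c)/((π/L)² + 1) = (1 + c(L/π)²)/(1 + (L/π)²). With (π/L)² = π^2/16 and c = 5/9, the largest admissible constant is α = ((π/L)² + c)/((π/L)² + 1).
Simplifying, α = (80/9 + π^2)/(π^2 + 16).


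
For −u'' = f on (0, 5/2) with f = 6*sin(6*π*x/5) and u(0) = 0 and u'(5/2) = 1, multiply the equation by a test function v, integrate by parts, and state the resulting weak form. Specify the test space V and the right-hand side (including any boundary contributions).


V = {v ∈ H^1(0, 5/2) : v(0) = 0} (test functions vanish at x = 0 where u is specified); weak form: ∫_0^5/2 u'v' dx = ∫_0^5/2 (6*sin(6*π*x/5)) v dx + v(5/2) for all v ∈ V.

Multiply both sides by a test function v and integrate from 0 to 5/2:
  ∫_0^5/2 −u''(x) v(x) dx = ∫_0^5/2 f(x) v(x) dx.
Integrate the LHS by parts once:
  ∫_0^5/2 −u'' v dx = −[u'(x) v(x)]_0^5/2 + ∫_0^5/2 u'(x) v'(x) dx.
Thus ∫_0^5/2 u'(x) v'(x) dx = ∫_0^5/2 f(x) v(x) dx + [u'(x) v(x)]_0^5/2.
Choose V so that boundary terms are either known or forced to vanish.
Mixed BC: u(0) = 0 (Dirichlet) and u'(5/2) = 1 (Neumann). Define V = {v ∈ H^1(0, 5/2) : v(0) = 0}. Then [u' v]_0^5/2 = u'(5/2)·v(5/2) − u'(0)·0 = v(5/2).
Weak formulation: find u (satisfying any essential BC) such that ∫_0^5/2 u'(x) v'(x) dx = ∫_0^5/2 f v dx + v(5/2) for all v ∈ V (Dirichlet at 0 absorbed into V; Neumann datum at x = 5/2 contributes the boundary term).
Substituting f(x) = 6*sin(6*π*x/5), the right-hand side is ∫_0^5/2 (6*sin(6*π*x/5)) v dx + v(5/2).


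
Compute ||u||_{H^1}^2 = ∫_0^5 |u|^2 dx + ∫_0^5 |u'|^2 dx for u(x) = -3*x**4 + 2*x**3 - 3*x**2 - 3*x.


||u||_{H^1}^2 = 20823590/7

The H^1 norm (squared) on an interval (0, L) is
  ||u||_{H^1}^2 = ∫_0^L u(x)^2 dx + ∫_0^L u'(x)^2 dx.
Compute u'(x) = -12*x**3 + 6*x**2 - 6*x - 3.
Then u(x)^2 = 9*x**8 - 12*x**7 + 22*x**6 + 6*x**5 - 3*x**4 + 18*x**3 + 9*x**2 and u'(x)^2 = 144*x**6 - 144*x**5 + 180*x**4 + 36*x + 9.
Integrate each monomial from 0 to 5 using ∫_0^5 c·x^n dx = c·5^(n+1)/(n+1):
  ∫_0^5 u(x)^2 dx = ∫_0^5 (9*x^8 - 12*x^7 + 22*x^6 + 6*x^5 - 3*x^4 + 18*x^3 + 9*x^2) dx. Term by term:
    ∫_0^5 9*x^8 dx = 1953125;  ∫_0^5 -12*x^7 dx = -1171875/2;  ∫_0^5 22*x^6 dx = 1718750/7;
    ∫_0^5 6*x^5 dx = 15625;  ∫_0^5 -3*x^4 dx = -1875;  ∫_0^5 18*x^3 dx = 5625/2;
    ∫_0^5 9*x^2 dx = 375.
  Sum: 1953125 − 1171875/2 + 1718750/7 + 15625 − 1875 + 5625/2 + 375 = 11407625/7.
  ∫_0^5 u'(x)^2 dx = ∫_0^5 (144*x^6 - 144*x^5 + 180*x^4 + 36*x + 9) dx. Term by term:
    ∫_0^5 144*x^6 dx = 11250000/7;  ∫_0^5 -144*x^5 dx = -375000;  ∫_0^5 180*x^4 dx = 112500;
    ∫_0^5 36*x dx = 450;  ∫_0^5 9 dx = 45.
  Sum: 11250000/7 − 375000 + 112500 + 450 + 45 = 9415965/7.
Adding: ||u||_{H^1}^2 = 11407625/7 + 9415965/7 = 20823590/7.


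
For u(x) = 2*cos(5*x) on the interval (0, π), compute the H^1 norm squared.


||u||_{H^1(0,π)}^2 = 52*π

u'(x) = -10*sin(5*x).
Expand u² and (u')² and integrate term by term on (0, π), using: for integers n ≥ 1, ∫_0^π sin²(nx) dx = ∫_0^π cos²(nx) dx = π/2; for n ≠ n', ∫_0^π sin(nx)sin(n'x) dx = ∫_0^π cos(nx)cos(n'x) dx = 0; and by product-to-sum, ∫_0^π sin(nx)cos(n'x) dx = ½∫_0^π [sin((n+n')x) + sin((n−n')x)] dx, which is 0 when n+n' is even and 2n/(n²−n'²) when n+n' is odd (it need not vanish on (0, π)).
  u² squared terms: (2)²·∫cos(5x)² dx = 4·π/2 = 2*π.
  So ∫_0^π u² dx = 2*π.
  (u')² squared terms: (-10)²·∫sin(5x)² dx = 100·π/2 = 50*π.
  So ∫_0^π (u')² dx = 50*π.
||u||_{H^1}^2 = (2*π) + (50*π) = 52*π.


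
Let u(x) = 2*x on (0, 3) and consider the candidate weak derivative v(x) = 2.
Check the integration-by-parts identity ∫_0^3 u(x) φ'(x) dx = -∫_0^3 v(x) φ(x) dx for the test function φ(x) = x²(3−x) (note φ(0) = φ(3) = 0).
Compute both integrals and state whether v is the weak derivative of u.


LHS = -27/2, RHS = -27/2. Yes, v = u' weakly.

u(x) = 2*x, classical derivative u'(x) = 2.
φ(x) = x²(3−x), so φ'(x) = 3*x*(2 - x).
Note φ(0) = φ(3) = 0, so the boundary term u·φ vanishes.
LHS = ∫_0^3 u(x) φ'(x) dx = ∫_0^3 (-6*x^3 + 12*x^2) dx. Term by term:
  ∫_0^3 -6*x^3 dx = -243/2;  ∫_0^3 12*x^2 dx = 108.
Sum: -243/2 + 108 = -27/2.
So LHS = -27/2.
∫_0^3 v(x) φ(x) dx = ∫_0^3 (-2*x^3 + 6*x^2) dx. Term by term:
  ∫_0^3 -2*x^3 dx = -81/2;  ∫_0^3 6*x^2 dx = 54.
Sum: -81/2 + 54 = 27/2.
So RHS = -∫_0^3 v(x) φ(x) dx = -27/2.
LHS = RHS, so the identity holds for this test φ.
Moreover u is smooth here and v(x) = u'(x) = 2 pointwise, so the identity holds for every test function. Hence v is the weak derivative of u.


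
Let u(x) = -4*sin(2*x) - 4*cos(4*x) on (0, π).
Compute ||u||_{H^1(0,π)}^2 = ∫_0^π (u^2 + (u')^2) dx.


||u||_{H^1(0,π)}^2 = 176*π

u'(x) = 16*sin(4*x) - 8*cos(2*x).
Expand u² and (u')² and integrate term by term on (0, π), using: for integers n ≥ 1, ∫_0^π sin²(nx) dx = ∫_0^π cos²(nx) dx = π/2; for n ≠ n', ∫_0^π sin(nx)sin(n'x) dx = ∫_0^π cos(nx)cos(n'x) dx = 0; and by product-to-sum, ∫_0^π sin(nx)cos(n'x) dx = ½∫_0^π [sin((n+n')x) + sin((n−n')x)] dx, which is 0 when n+n' is even and 2n/(n²−n'²) when n+n' is odd (it need not vanish on (0, π)).
  u² squared terms: (-4)²·∫cos(4x)² dx = 16·π/2 = 8*π;  (-4)²·∫sin(2x)² dx = 16·π/2 = 8*π.
  u² cross terms: 2·(-4)·(-4)·∫cos(4x)·sin(2x) dx = 32·(0) = 0.
  So ∫_0^π u² dx = 8*π + 8*π + 0 = 16*π.
  (u')² squared terms: (-8)²·∫cos(2x)² dx = 64·π/2 = 32*π;  (16)²·∫sin(4x)² dx = 256·π/2 = 128*π.
  (u')² cross terms: 2·(-8)·(16)·∫cos(2x)·sin(4x) dx = -256·(0) = 0.
  So ∫_0^π (u')² dx = 32*π + 128*π + 0 = 160*π.
||u||_{H^1}^2 = (16*π) + (160*π) = 176*π.


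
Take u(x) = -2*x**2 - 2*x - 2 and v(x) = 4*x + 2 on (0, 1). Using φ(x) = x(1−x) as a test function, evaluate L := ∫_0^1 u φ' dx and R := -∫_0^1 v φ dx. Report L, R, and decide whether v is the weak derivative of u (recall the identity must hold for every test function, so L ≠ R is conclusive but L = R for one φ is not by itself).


LHS = 2/3, RHS = -2/3. No, v is not the weak derivative of u.

u(x) = -2*x**2 - 2*x - 2, classical derivative u'(x) = -4*x - 2.
φ(x) = x(1−x), so φ'(x) = 1 - 2*x.
Note φ(0) = φ(1) = 0, so the boundary term u·φ vanishes.
LHS = ∫_0^1 u(x) φ'(x) dx = ∫_0^1 (4*x^3 + 2*x^2 + 2*x - 2) dx. Term by term:
  ∫_0^1 4*x^3 dx = 1;  ∫_0^1 2*x^2 dx = 2/3;  ∫_0^1 2*x dx = 1;
  ∫_0^1 -2 dx = -2.
Sum: 1 + 2/3 + 1 − 2 = 2/3.
So LHS = 2/3.
∫_0^1 v(x) φ(x) dx = ∫_0^1 (-4*x^3 + 2*x^2 + 2*x) dx. Term by term:
  ∫_0^1 -4*x^3 dx = -1;  ∫_0^1 2*x^2 dx = 2/3;  ∫_0^1 2*x dx = 1.
Sum: -1 + 2/3 + 1 = 2/3.
So RHS = -∫_0^1 v(x) φ(x) dx = -2/3.
LHS − RHS = 4/3 ≠ 0, so the identity fails.
(For a valid weak derivative the identity must hold for EVERY test function, in particular this one. The failure shows v is NOT the weak derivative of u.)
Correct weak derivative would be u'(x) = -4*x - 2.


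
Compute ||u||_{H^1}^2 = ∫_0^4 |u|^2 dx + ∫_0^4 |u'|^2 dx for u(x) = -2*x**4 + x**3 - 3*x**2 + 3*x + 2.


||u||_{H^1}^2 = 10643492/45

The H^1 norm (squared) on an interval (0, L) is
  ||u||_{H^1}^2 = ∫_0^L u(x)^2 dx + ∫_0^L u'(x)^2 dx.
Compute u'(x) = -8*x**3 + 3*x**2 - 6*x + 3.
Then u(x)^2 = 4*x**8 - 4*x**7 + 13*x**6 - 18*x**5 + 7*x**4 - 14*x**3 - 3*x**2 + 12*x + 4 and u'(x)^2 = 64*x**6 - 48*x**5 + 105*x**4 - 84*x**3 + 54*x**2 - 36*x + 9.
Integrate each monomial from 0 to 4 using ∫_0^4 c·x^n dx = c·4^(n+1)/(n+1):
  ∫_0^4 u(x)^2 dx = ∫_0^4 (4*x^8 - 4*x^7 + 13*x^6 - 18*x^5 + 7*x^4 - 14*x^3 - 3*x^2 + 12*x + 4) dx. Term by term:
    ∫_0^4 4*x^8 dx = 1048576/9;  ∫_0^4 -4*x^7 dx = -32768;  ∫_0^4 13*x^6 dx = 212992/7;
    ∫_0^4 -18*x^5 dx = -12288;  ∫_0^4 7*x^4 dx = 7168/5;  ∫_0^4 -14*x^3 dx = -896;
    ∫_0^4 -3*x^2 dx = -64;  ∫_0^4 12*x dx = 96;  ∫_0^4 4 dx = 16.
  Sum: 1048576/9 − 32768 + 212992/7 − 12288 + 7168/5 − 896 − 64 + 96 + 16 = 32276624/315.
  ∫_0^4 u'(x)^2 dx = ∫_0^4 (64*x^6 - 48*x^5 + 105*x^4 - 84*x^3 + 54*x^2 - 36*x + 9) dx. Term by term:
    ∫_0^4 64*x^6 dx = 1048576/7;  ∫_0^4 -48*x^5 dx = -32768;  ∫_0^4 105*x^4 dx = 21504;
    ∫_0^4 -84*x^3 dx = -5376;  ∫_0^4 54*x^2 dx = 1152;  ∫_0^4 -36*x dx = -288;
    ∫_0^4 9 dx = 36.
  Sum: 1048576/7 − 32768 + 21504 − 5376 + 1152 − 288 + 36 = 938396/7.
Adding: ||u||_{H^1}^2 = 32276624/315 + 938396/7 = 10643492/45.


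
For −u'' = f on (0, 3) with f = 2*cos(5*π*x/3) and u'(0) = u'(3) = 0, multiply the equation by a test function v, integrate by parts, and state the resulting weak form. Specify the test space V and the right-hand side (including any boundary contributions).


V = H^1(0, 3) (no boundary constraint on v; u is determined up to an additive constant); weak form: ∫_0^3 u'v' dx = ∫_0^3 (2*cos(5*π*x/3)) v dx for all v ∈ V.

Multiply both sides by a test function v and integrate from 0 to 3:
  ∫_0^3 −u''(x) v(x) dx = ∫_0^3 f(x) v(x) dx.
Integrate the LHS by parts once:
  ∫_0^3 −u'' v dx = −[u'(x) v(x)]_0^3 + ∫_0^3 u'(x) v'(x) dx.
Thus ∫_0^3 u'(x) v'(x) dx = ∫_0^3 f(x) v(x) dx + [u'(x) v(x)]_0^3.
Choose V so that boundary terms are either known or forced to vanish.
u has homogeneous Neumann: u'(0) = u'(3) = 0. So [u' v]_0^3 = 0·v(3) − 0·v(0) = 0 for any v; take V = H^1(0, 3).
Weak formulation: find u (satisfying any essential BC) such that ∫_0^3 u'(x) v'(x) dx = ∫_0^3 f v dx for all v ∈ V (homogeneous Neumann, so boundary terms vanish).
Substituting f(x) = 2*cos(5*π*x/3), the right-hand side is ∫_0^3 (2*cos(5*π*x/3)) v dx.
Compatibility check (pure Neumann): taking v ≡ 1 ∈ V gives 0 = ∫_0^3 f dx + (0) − (0), i.e. ∫_0^3 f dx must equal u'(0) − u'(3) = 0. Indeed ∫_0^3 (2*cos(5*π*x/3)) dx = 0, so the data are compatible. The solution is then unique only up to an additive constant (fix it e.g. by requiring ∫_0^3 u dx = 0).


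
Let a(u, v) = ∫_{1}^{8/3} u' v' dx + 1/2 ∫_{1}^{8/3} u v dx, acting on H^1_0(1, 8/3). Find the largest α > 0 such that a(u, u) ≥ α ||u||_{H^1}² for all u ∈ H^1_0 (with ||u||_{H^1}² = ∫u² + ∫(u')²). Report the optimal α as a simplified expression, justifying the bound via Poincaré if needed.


α = (25 + 18*π^2)/(2*(25 + 9*π^2))

Coercivity of a(·,·) on H^1_0(1, 8/3) means a(u, u) ≥ α ||u||_{H^1}² for every u ∈ H^1_0.
The interval has length L = 5/3, and Poincaré/coercivity depend only on L. Here a(u, u) = ∫(u')² + (1/2)·∫u².
Here 0 < c = 1/2 < 1. The condition a(u,u) ≥ α||u||_{H^1}² reads (1−α)∫(u')² ≥ (α−c)∫u². Any admissible α is ≤ 1 (rapidly oscillating u have ∫u²/∫(u')² → 0), and α = 1 would force 0 ≥ (1−c)∫u², impossible since c < 1; so 1−α > 0. By the sharp Poincaré inequality on H^1_0 of an interval of length L, ∫(u')² ≥ (π/L)²∫u² with equality for the first sine mode sin(π(x−x₀)/L) (x₀ the left endpoint), so the inequality holds for all u iff (1−α)(π/L)² ≥ α − c, i.e. α ≤ ((π/L)² + c)/((π/L)² + 1) = (1 + c(L/π)²)/(1 + (L/π)²). With (π/L)² = 9*π^2/25 and c = 1/2, the largest admissible constant is α = ((π/L)² + c)/((π/L)² + 1).
Simplifying, α = (25 + 18*π^2)/(2*(25 + 9*π^2)).


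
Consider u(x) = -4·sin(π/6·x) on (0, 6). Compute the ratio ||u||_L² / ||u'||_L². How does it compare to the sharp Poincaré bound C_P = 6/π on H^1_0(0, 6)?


||u||_L² / ||u'||_L² = 6/π = C_P.

u(x) = -4·sin(π/6·x), so u'(x) = -2*π*cos(π*x/6)/3.
Writing u(x) = A·sin(kπx/L) with A = -4 and k = 1, use ∫_0^L sin²(kπx/L) dx = L/2 and ∫_0^L cos²(kπx/L) dx = L/2.
u² = 16·sin²(π/6·x) and (u')² = 4*π^2/9·cos²(π/6·x), and each of sin², cos² integrates to L/2 = 3 over (0, 6).
∫_0^6 u² dx = 48, so ||u||_L² = 4*sqrt(3).
∫_0^6 (u')² dx = 4*π^2/3, so ||u'||_L² = 2*sqrt(3)*π/3.
Ratio ||u||_L² / ||u'||_L² = 6/π.
Sharp Poincaré constant on H^1_0(0, 6) is C_P = L/π = 6/π, achieved by sin(π/6·x).
This is the k = 1 eigenfunction (up to amplitude), so the ratio equals the sharp Poincaré constant exactly.


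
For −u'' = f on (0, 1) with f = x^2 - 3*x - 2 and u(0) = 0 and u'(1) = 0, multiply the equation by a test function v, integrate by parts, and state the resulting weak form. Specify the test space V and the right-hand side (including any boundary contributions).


V = {v ∈ H^1(0, 1) : v(0) = 0} (test functions vanish at x = 0 where u is specified); weak form: ∫_0^1 u'v' dx = ∫_0^1 (x^2 - 3*x - 2) v dx for all v ∈ V.

Multiply both sides by a test function v and integrate from 0 to 1:
  ∫_0^1 −u''(x) v(x) dx = ∫_0^1 f(x) v(x) dx.
Integrate the LHS by parts once:
  ∫_0^1 −u'' v dx = −[u'(x) v(x)]_0^1 + ∫_0^1 u'(x) v'(x) dx.
Thus ∫_0^1 u'(x) v'(x) dx = ∫_0^1 f(x) v(x) dx + [u'(x) v(x)]_0^1.
Choose V so that boundary terms are either known or forced to vanish.
Mixed BC: u(0) = 0 (Dirichlet) and u'(1) = 0 (Neumann). Define V = {v ∈ H^1(0, 1) : v(0) = 0}. Then [u' v]_0^1 = u'(1)·v(1) − u'(0)·0 = 0.
Weak formulation: find u (satisfying any essential BC) such that ∫_0^1 u'(x) v'(x) dx = ∫_0^1 f v dx for all v ∈ V (Dirichlet at 0 absorbed into V; the Neumann datum at x = 1 is zero, so no boundary term remains).
Substituting f(x) = x^2 - 3*x - 2, the right-hand side is ∫_0^1 (x^2 - 3*x - 2) v dx.


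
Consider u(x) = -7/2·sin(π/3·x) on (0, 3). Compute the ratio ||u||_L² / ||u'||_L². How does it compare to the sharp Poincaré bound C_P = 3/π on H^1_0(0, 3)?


||u||_L² / ||u'||_L² = 3/π = C_P.

u(x) = -7/2·sin(π/3·x), so u'(x) = -7*π*cos(π*x/3)/6.
Writing u(x) = A·sin(kπx/L) with A = -7/2 and k = 1, use ∫_0^L sin²(kπx/L) dx = L/2 and ∫_0^L cos²(kπx/L) dx = L/2.
u² = 49/4·sin²(π/3·x) and (u')² = 49*π^2/36·cos²(π/3·x), and each of sin², cos² integrates to L/2 = 3/2 over (0, 3).
∫_0^3 u² dx = 147/8, so ||u||_L² = 7*sqrt(6)/4.
∫_0^3 (u')² dx = 49*π^2/24, so ||u'||_L² = 7*sqrt(6)*π/12.
Ratio ||u||_L² / ||u'||_L² = 3/π.
Sharp Poincaré constant on H^1_0(0, 3) is C_P = L/π = 3/π, achieved by sin(π/3·x).
This is the k = 1 eigenfunction (up to amplitude), so the ratio equals the sharp Poincaré constant exactly.


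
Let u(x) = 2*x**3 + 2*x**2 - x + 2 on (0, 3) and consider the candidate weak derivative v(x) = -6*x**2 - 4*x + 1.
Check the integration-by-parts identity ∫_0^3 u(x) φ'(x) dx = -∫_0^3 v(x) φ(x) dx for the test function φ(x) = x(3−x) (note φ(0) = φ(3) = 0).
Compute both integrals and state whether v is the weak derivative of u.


LHS = -477/5, RHS = 477/5. No, v is not the weak derivative of u.

u(x) = 2*x**3 + 2*x**2 - x + 2, classical derivative u'(x) = 6*x**2 + 4*x - 1.
φ(x) = x(3−x), so φ'(x) = 3 - 2*x.
Note φ(0) = φ(3) = 0, so the boundary term u·φ vanishes.
LHS = ∫_0^3 u(x) φ'(x) dx = ∫_0^3 (-4*x^4 + 2*x^3 + 8*x^2 - 7*x + 6) dx. Term by term:
  ∫_0^3 -4*x^4 dx = -972/5;  ∫_0^3 2*x^3 dx = 81/2;  ∫_0^3 8*x^2 dx = 72;
  ∫_0^3 -7*x dx = -63/2;  ∫_0^3 6 dx = 18.
Sum: -972/5 + 81/2 + 72 − 63/2 + 18 = -477/5.
So LHS = -477/5.
∫_0^3 v(x) φ(x) dx = ∫_0^3 (6*x^4 - 14*x^3 - 13*x^2 + 3*x) dx. Term by term:
  ∫_0^3 6*x^4 dx = 1458/5;  ∫_0^3 -14*x^3 dx = -567/2;  ∫_0^3 -13*x^2 dx = -117;
  ∫_0^3 3*x dx = 27/2.
Sum: 1458/5 − 567/2 − 117 + 27/2 = -477/5.
So RHS = -∫_0^3 v(x) φ(x) dx = 477/5.
LHS − RHS = -954/5 ≠ 0, so the identity fails.
(For a valid weak derivative the identity must hold for EVERY test function, in particular this one. The failure shows v is NOT the weak derivative of u.)
Correct weak derivative would be u'(x) = 6*x**2 + 4*x - 1.


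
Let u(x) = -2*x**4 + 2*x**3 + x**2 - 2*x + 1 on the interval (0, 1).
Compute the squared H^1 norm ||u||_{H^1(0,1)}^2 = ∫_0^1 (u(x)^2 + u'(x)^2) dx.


||u||_{H^1}^2 = 479/315

The H^1 norm (squared) on an interval (0, L) is
  ||u||_{H^1}^2 = ∫_0^L u(x)^2 dx + ∫_0^L u'(x)^2 dx.
Compute u'(x) = -8*x**3 + 6*x**2 + 2*x - 2.
Then u(x)^2 = 4*x**8 - 8*x**7 + 12*x**5 - 11*x**4 + 6*x**2 - 4*x + 1 and u'(x)^2 = 64*x**6 - 96*x**5 + 4*x**4 + 56*x**3 - 20*x**2 - 8*x + 4.
Integrate each monomial from 0 to 1 using ∫_0^1 c·x^n dx = c·1^(n+1)/(n+1):
  ∫_0^1 u(x)^2 dx = ∫_0^1 (4*x^8 - 8*x^7 + 12*x^5 - 11*x^4 + 6*x^2 - 4*x + 1) dx. Term by term:
    ∫_0^1 4*x^8 dx = 4/9;  ∫_0^1 -8*x^7 dx = -1;  ∫_0^1 12*x^5 dx = 2;
    ∫_0^1 -11*x^4 dx = -11/5;  ∫_0^1 6*x^2 dx = 2;  ∫_0^1 -4*x dx = -2;
    ∫_0^1 1 dx = 1.
  Sum: 4/9 − 1 + 2 − 11/5 + 2 − 2 + 1 = 11/45.
  ∫_0^1 u'(x)^2 dx = ∫_0^1 (64*x^6 - 96*x^5 + 4*x^4 + 56*x^3 - 20*x^2 - 8*x + 4) dx. Term by term:
    ∫_0^1 64*x^6 dx = 64/7;  ∫_0^1 -96*x^5 dx = -16;  ∫_0^1 4*x^4 dx = 4/5;
    ∫_0^1 56*x^3 dx = 14;  ∫_0^1 -20*x^2 dx = -20/3;  ∫_0^1 -8*x dx = -4;
    ∫_0^1 4 dx = 4.
  Sum: 64/7 − 16 + 4/5 + 14 − 20/3 − 4 + 4 = 134/105.
Adding: ||u||_{H^1}^2 = 11/45 + 134/105 = 479/315.


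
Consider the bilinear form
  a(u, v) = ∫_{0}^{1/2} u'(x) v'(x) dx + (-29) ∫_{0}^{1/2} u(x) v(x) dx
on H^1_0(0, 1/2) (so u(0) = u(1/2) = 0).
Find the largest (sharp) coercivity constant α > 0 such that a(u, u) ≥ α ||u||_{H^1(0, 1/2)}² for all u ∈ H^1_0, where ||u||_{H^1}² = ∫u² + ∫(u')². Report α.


α = (-29 + 4*π^2)/(1 + 4*π^2)

Coercivity of a(·,·) on H^1_0(0, 1/2) means a(u, u) ≥ α ||u||_{H^1}² for every u ∈ H^1_0.
The interval has length L = 1/2, and Poincaré/coercivity depend only on L. Here a(u, u) = ∫(u')² + (-29)·∫u².
Here c = -29 < 0 with |c| < (π/L)² = 4*π^2, so coercivity still holds. The condition a(u,u) ≥ α||u||_{H^1}² reads (1−α)∫(u')² ≥ (α−c)∫u². Any admissible α is ≤ 1 (rapidly oscillating u have ∫u²/∫(u')² → 0), and α = 1 would force 0 ≥ (1−c)∫u², impossible since c < 1; so 1−α > 0. By the sharp Poincaré inequality on H^1_0 of an interval of length L, ∫(u')² ≥ (π/L)²∫u² with equality for the first sine mode sin(π(x−x₀)/L) (x₀ the left endpoint), so the inequality holds for all u iff (1−α)(π/L)² ≥ α − c, i.e. α ≤ ((π/L)² + c)/((π/L)² + 1) = (1 + c(L/π)²)/(1 + (L/π)²). (Direct route, valid since c ≤ 0: Poincaré gives c∫u² ≥ c(L/π)²∫(u')², so a(u,u) ≥ (1 + c(L/π)²)∫(u')², while ||u||_{H^1}² ≤ (1 + (L/π)²)∫(u')²; dividing yields the same α.) With (π/L)² = 4*π^2 and c = -29, the largest admissible constant is α = ((π/L)² + c)/((π/L)² + 1).
Simplifying, α = (-29 + 4*π^2)/(1 + 4*π^2).


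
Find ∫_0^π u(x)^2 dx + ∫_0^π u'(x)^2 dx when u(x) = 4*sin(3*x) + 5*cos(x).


||u||_{H^1(0,π)}^2 = 105*π

u'(x) = -5*sin(x) + 12*cos(3*x).
Expand u² and (u')² and integrate term by term on (0, π), using: for integers n ≥ 1, ∫_0^π sin²(nx) dx = ∫_0^π cos²(nx) dx = π/2; for n ≠ n', ∫_0^π sin(nx)sin(n'x) dx = ∫_0^π cos(nx)cos(n'x) dx = 0; and by product-to-sum, ∫_0^π sin(nx)cos(n'x) dx = ½∫_0^π [sin((n+n')x) + sin((n−n')x)] dx, which is 0 when n+n' is even and 2n/(n²−n'²) when n+n' is odd (it need not vanish on (0, π)).
  u² squared terms: (4)²·∫sin(3x)² dx = 16·π/2 = 8*π;  (5)²·∫cos(x)² dx = 25·π/2 = 25*π/2.
  u² cross terms: 2·(4)·(5)·∫sin(3x)·cos(x) dx = 40·(0) = 0.
  So ∫_0^π u² dx = 8*π + 25*π/2 + 0 = 41*π/2.
  (u')² squared terms: (-5)²·∫sin(x)² dx = 25·π/2 = 25*π/2;  (12)²·∫cos(3x)² dx = 144·π/2 = 72*π.
  (u')² cross terms: 2·(-5)·(12)·∫sin(x)·cos(3x) dx = -120·(0) = 0.
  So ∫_0^π (u')² dx = 25*π/2 + 72*π + 0 = 169*π/2.
||u||_{H^1}^2 = (41*π/2) + (169*π/2) = 105*π.


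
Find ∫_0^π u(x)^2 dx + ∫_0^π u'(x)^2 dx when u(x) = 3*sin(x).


||u||_{H^1(0,π)}^2 = 9*π

u'(x) = 3*cos(x).
Expand u² and (u')² and integrate term by term on (0, π), using: for integers n ≥ 1, ∫_0^π sin²(nx) dx = ∫_0^π cos²(nx) dx = π/2; for n ≠ n', ∫_0^π sin(nx)sin(n'x) dx = ∫_0^π cos(nx)cos(n'x) dx = 0; and by product-to-sum, ∫_0^π sin(nx)cos(n'x) dx = ½∫_0^π [sin((n+n')x) + sin((n−n')x)] dx, which is 0 when n+n' is even and 2n/(n²−n'²) when n+n' is odd (it need not vanish on (0, π)).
  u² squared terms: (3)²·∫sin(x)² dx = 9·π/2 = 9*π/2.
  So ∫_0^π u² dx = 9*π/2.
  (u')² squared terms: (3)²·∫cos(x)² dx = 9·π/2 = 9*π/2.
  So ∫_0^π (u')² dx = 9*π/2.
||u||_{H^1}^2 = (9*π/2) + (9*π/2) = 9*π.


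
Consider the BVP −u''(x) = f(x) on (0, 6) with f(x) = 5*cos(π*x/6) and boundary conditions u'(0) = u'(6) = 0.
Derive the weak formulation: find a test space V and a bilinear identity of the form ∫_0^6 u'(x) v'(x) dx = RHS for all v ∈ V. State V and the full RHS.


V = H^1(0, 6) (no boundary constraint on v; u is determined up to an additive constant); weak form: ∫_0^6 u'v' dx = ∫_0^6 (5*cos(π*x/6)) v dx for all v ∈ V.

Multiply both sides by a test function v and integrate from 0 to 6:
  ∫_0^6 −u''(x) v(x) dx = ∫_0^6 f(x) v(x) dx.
Integrate the LHS by parts once:
  ∫_0^6 −u'' v dx = −[u'(x) v(x)]_0^6 + ∫_0^6 u'(x) v'(x) dx.
Thus ∫_0^6 u'(x) v'(x) dx = ∫_0^6 f(x) v(x) dx + [u'(x) v(x)]_0^6.
Choose V so that boundary terms are either known or forced to vanish.
u has homogeneous Neumann: u'(0) = u'(6) = 0. So [u' v]_0^6 = 0·v(6) − 0·v(0) = 0 for any v; take V = H^1(0, 6).
Weak formulation: find u (satisfying any essential BC) such that ∫_0^6 u'(x) v'(x) dx = ∫_0^6 f v dx for all v ∈ V (homogeneous Neumann, so boundary terms vanish).
Substituting f(x) = 5*cos(π*x/6), the right-hand side is ∫_0^6 (5*cos(π*x/6)) v dx.
Compatibility check (pure Neumann): taking v ≡ 1 ∈ V gives 0 = ∫_0^6 f dx + (0) − (0), i.e. ∫_0^6 f dx must equal u'(0) − u'(6) = 0. Indeed ∫_0^6 (5*cos(π*x/6)) dx = 0, so the data are compatible. The solution is then unique only up to an additive constant (fix it e.g. by requiring ∫_0^6 u dx = 0).


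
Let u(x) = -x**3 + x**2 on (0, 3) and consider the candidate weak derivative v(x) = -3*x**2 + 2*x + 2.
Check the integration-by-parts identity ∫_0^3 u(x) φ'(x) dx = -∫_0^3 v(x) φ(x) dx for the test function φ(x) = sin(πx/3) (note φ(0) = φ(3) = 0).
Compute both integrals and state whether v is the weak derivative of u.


LHS = -324/π^3 + 63/π, RHS = -324/π^3 + 51/π. No, v is not the weak derivative of u.

u(x) = -x**3 + x**2, classical derivative u'(x) = -3*x**2 + 2*x.
φ(x) = sin(πx/3), so φ'(x) = π*cos(π*x/3)/3.
Note φ(0) = φ(3) = 0, so the boundary term u·φ vanishes.
LHS = ∫_0^3 u(x) φ'(x) dx = ∫_0^3 (-π*x^3*cos(π*x/3)/3 + π*x^2*cos(π*x/3)/3) dx. Term by term:
  ∫_0^3 -π*x^3*cos(π*x/3)/3 dx = -324/π^3 + 81/π;  ∫_0^3 π*x^2*cos(π*x/3)/3 dx = -18/π.
Sum: -324/π^3 + 81/π − 18/π = -324/π^3 + 63/π.
So LHS = -324/π^3 + 63/π.
∫_0^3 v(x) φ(x) dx = ∫_0^3 (-3*x^2*sin(π*x/3) + 2*x*sin(π*x/3) + 2*sin(π*x/3)) dx. Term by term:
  ∫_0^3 2*sin(π*x/3) dx = 12/π;  ∫_0^3 -3*x^2*sin(π*x/3) dx = -81/π + 324/π^3;  ∫_0^3 2*x*sin(π*x/3) dx = 18/π.
Sum: 12/π + -81/π + 324/π^3 + 18/π = -51/π + 324/π^3.
So RHS = -∫_0^3 v(x) φ(x) dx = -324/π^3 + 51/π.
LHS − RHS = 12/π ≠ 0, so the identity fails.
(For a valid weak derivative the identity must hold for EVERY test function, in particular this one. The failure shows v is NOT the weak derivative of u.)
Correct weak derivative would be u'(x) = -3*x**2 + 2*x.


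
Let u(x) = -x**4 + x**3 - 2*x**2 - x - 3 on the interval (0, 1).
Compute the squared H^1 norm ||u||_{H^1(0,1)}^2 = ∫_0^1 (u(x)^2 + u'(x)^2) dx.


||u||_{H^1}^2 = 5129/180

The H^1 norm (squared) on an interval (0, L) is
  ||u||_{H^1}^2 = ∫_0^L u(x)^2 dx + ∫_0^L u'(x)^2 dx.
Compute u'(x) = -4*x**3 + 3*x**2 - 4*x - 1.
Then u(x)^2 = x**8 - 2*x**7 + 5*x**6 - 2*x**5 + 8*x**4 - 2*x**3 + 13*x**2 + 6*x + 9 and u'(x)^2 = 16*x**6 - 24*x**5 + 41*x**4 - 16*x**3 + 10*x**2 + 8*x + 1.
Integrate each monomial from 0 to 1 using ∫_0^1 c·x^n dx = c·1^(n+1)/(n+1):
  ∫_0^1 u(x)^2 dx = ∫_0^1 (x^8 - 2*x^7 + 5*x^6 - 2*x^5 + 8*x^4 - 2*x^3 + 13*x^2 + 6*x + 9) dx. Term by term:
    ∫_0^1 x^8 dx = 1/9;  ∫_0^1 -2*x^7 dx = -1/4;  ∫_0^1 5*x^6 dx = 5/7;
    ∫_0^1 -2*x^5 dx = -1/3;  ∫_0^1 8*x^4 dx = 8/5;  ∫_0^1 -2*x^3 dx = -1/2;
    ∫_0^1 13*x^2 dx = 13/3;  ∫_0^1 6*x dx = 3;  ∫_0^1 9 dx = 9.
  Sum: 1/9 − 1/4 + 5/7 − 1/3 + 8/5 − 1/2 + 13/3 + 3 + 9 = 22271/1260.
  ∫_0^1 u'(x)^2 dx = ∫_0^1 (16*x^6 - 24*x^5 + 41*x^4 - 16*x^3 + 10*x^2 + 8*x + 1) dx. Term by term:
    ∫_0^1 16*x^6 dx = 16/7;  ∫_0^1 -24*x^5 dx = -4;  ∫_0^1 41*x^4 dx = 41/5;
    ∫_0^1 -16*x^3 dx = -4;  ∫_0^1 10*x^2 dx = 10/3;  ∫_0^1 8*x dx = 4;
    ∫_0^1 1 dx = 1.
  Sum: 16/7 − 4 + 41/5 − 4 + 10/3 + 4 + 1 = 1136/105.
Adding: ||u||_{H^1}^2 = 22271/1260 + 1136/105 = 5129/180.


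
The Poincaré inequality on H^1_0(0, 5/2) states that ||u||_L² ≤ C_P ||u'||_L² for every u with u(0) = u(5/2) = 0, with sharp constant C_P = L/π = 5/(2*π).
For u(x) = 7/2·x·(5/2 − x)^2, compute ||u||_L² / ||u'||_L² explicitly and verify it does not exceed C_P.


||u||_L² / ||u'||_L² = 5*sqrt(14)/28 < C_P = 5/(2*π).

u(x) = 7/2·x·(5/2 − x)^2, so u'(x) = 21*x^2/2 - 35*x + 175/8.
u(x) = 7/2·x·(5/2 − x)^2 vanishes at x = 0 and x = 5/2, so u ∈ H^1_0(0, 5/2). Differentiate via the product rule and integrate the resulting polynomials term by term.
  ∫_0^5/2 u² dx = ∫_0^5/2 (49*x^6/4 - 245*x^5/2 + 3675*x^4/8 - 6125*x^3/8 + 30625*x^2/64) dx. Term by term:
    ∫_0^5/2 49*x^6/4 dx = 546875/512;  ∫_0^5/2 -245*x^5/2 dx = -3828125/768;  ∫_0^5/2 3675*x^4/8 dx = 2296875/256;
    ∫_0^5/2 -6125*x^3/8 dx = -3828125/512;  ∫_0^5/2 30625*x^2/64 dx = 3828125/1536.
  Sum: 546875/512 − 3828125/768 + 2296875/256 − 3828125/512 + 3828125/1536 = 109375/1536.
  ∫_0^5/2 (u')² dx = ∫_0^5/2 (441*x^4/4 - 735*x^3 + 13475*x^2/8 - 6125*x/4 + 30625/64) dx. Term by term:
    ∫_0^5/2 441*x^4/4 dx = 275625/128;  ∫_0^5/2 -735*x^3 dx = -459375/64;  ∫_0^5/2 13475*x^2/8 dx = 1684375/192;
    ∫_0^5/2 -6125*x/4 dx = -153125/32;  ∫_0^5/2 30625/64 dx = 153125/128.
  Sum: 275625/128 − 459375/64 + 1684375/192 − 153125/32 + 153125/128 = 30625/192.
∫_0^5/2 u² dx = 109375/1536, so ||u||_L² = 125*sqrt(42)/96.
∫_0^5/2 (u')² dx = 30625/192, so ||u'||_L² = 175*sqrt(3)/24.
Ratio ||u||_L² / ||u'||_L² = 5*sqrt(14)/28.
Sharp Poincaré constant on H^1_0(0, 5/2) is C_P = L/π = 5/(2*π), achieved by sin(2*π/5·x).
A polynomial bump cannot attain the sharp Poincaré constant (only the first sine eigenfunction does), so the ratio is strictly less than C_P, consistent with ||u||_L² ≤ C_P ||u'||_L².
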